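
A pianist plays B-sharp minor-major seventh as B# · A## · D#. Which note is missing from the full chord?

F##

The full B-sharp minor-major seventh chord is B#, D#, F##, A##.
Comparing with the voicing, the perfect 5th (5th) — F## — is absent.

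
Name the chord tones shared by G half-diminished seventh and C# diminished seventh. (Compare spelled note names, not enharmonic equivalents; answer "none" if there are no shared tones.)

G, B-flat

G half-diminished seventh: G B-flat D-flat F
C# diminished seventh: C-sharp E G B-flat
Common to both → G, B-flat.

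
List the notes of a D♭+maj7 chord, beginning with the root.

D♭+maj7: augmented major seventh on Db.
- root: Db
- major 3rd: F
- augmented 5th: A
- major 7th: C

Db  F  A  C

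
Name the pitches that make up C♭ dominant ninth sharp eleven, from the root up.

C♭ dominant ninth sharp eleven: dominant ninth sharp eleven on Cb.
- root: Cb
- major 3rd: Eb
- perfect 5th: Gb
- minor 7th: Bbb
- major 9th: Db
- augmented 11th: F

Cb  Eb  Gb  Bbb  Db  F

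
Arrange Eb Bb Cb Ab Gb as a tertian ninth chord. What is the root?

Arranged so that each adjacent pair is a third by letter name: Ab – Cb – Eb – Gb – Bb.
The bottom of that stack, Ab, is the root (this is Ab minor ninth).

Ab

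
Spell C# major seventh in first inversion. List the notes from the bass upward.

E-sharp G-sharp B-sharp C-sharp

C# major seventh = C-sharp–E-sharp–G-sharp–B-sharp; first inversion → third (E-sharp) lowest.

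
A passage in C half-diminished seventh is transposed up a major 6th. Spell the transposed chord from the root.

A, C, E-flat, G

Transposed root: C → A (major 6th up). So we spell A half-diminished seventh:
Root: A
Minor 3rd (3rd): C
Diminished 5th (5th): E-flat
Minor 7th (7th): G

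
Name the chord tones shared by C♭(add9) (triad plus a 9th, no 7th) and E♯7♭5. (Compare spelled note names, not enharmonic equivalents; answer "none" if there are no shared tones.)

C♭(add9): Cb Eb Gb Db
E♯7♭5: E# G## B D#
Common to both → none.

none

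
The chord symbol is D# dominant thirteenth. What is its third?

F-double-sharp

Root of D# dominant thirteenth = D-sharp. The 3rd is a major 3rd: D-sharp up a major 3rd → F-double-sharp.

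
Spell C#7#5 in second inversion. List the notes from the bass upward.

In root position, C#7#5 is C#–E#–G##–B.
Second inversion puts the fifth (G##) in the bass.

G##, B, C#, E#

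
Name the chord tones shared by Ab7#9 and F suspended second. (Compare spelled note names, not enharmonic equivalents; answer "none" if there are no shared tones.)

Ab7#9: Ab C Eb Gb B
F suspended second: F G C
Common to both → C.

C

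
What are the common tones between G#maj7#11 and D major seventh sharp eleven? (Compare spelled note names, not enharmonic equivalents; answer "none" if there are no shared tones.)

G#maj7#11: G# B# D# F## C##
D major seventh sharp eleven: D F# A C# G#
Common to both → G#.

G#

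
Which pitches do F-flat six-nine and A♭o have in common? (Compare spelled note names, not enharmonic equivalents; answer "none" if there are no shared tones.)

F-flat six-nine: Fb Ab Cb Db Gb
A♭o: Ab Cb Ebb
Common to both → Ab, Cb.

Ab – Cb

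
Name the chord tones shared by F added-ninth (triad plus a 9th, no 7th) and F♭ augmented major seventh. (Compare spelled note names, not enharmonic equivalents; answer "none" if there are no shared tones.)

C

F added-ninth = F, A, C, G.
F♭ augmented major seventh = F-flat, A-flat, C, E-flat.
Shared: C.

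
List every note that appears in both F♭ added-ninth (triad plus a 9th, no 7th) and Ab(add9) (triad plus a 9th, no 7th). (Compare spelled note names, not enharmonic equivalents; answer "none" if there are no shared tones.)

Ab

F♭ added-ninth: Fb Ab Cb Gb
Ab(add9): Ab C Eb Bb
Common to both → Ab.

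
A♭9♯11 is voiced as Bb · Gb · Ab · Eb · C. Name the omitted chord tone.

A♭9♯11 = Ab, C, Eb, Gb, Bb, D. The voicing lacks the 11th (augmented 11th), D.

D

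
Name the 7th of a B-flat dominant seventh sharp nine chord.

Ab

B-flat dominant seventh sharp nine is built on Bb; its 7th is a minor 7th above the root.
A seventh above B uses the letter A, and the minor 7th above Bb is Ab.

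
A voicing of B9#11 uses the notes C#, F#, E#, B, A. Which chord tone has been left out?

The full B9#11 chord is B, D#, F#, A, C#, E#.
Comparing with the voicing, the major 3rd (3rd) — D# — is absent.

D#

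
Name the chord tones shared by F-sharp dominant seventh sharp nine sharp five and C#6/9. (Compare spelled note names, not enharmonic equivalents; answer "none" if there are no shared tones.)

F-sharp dominant seventh sharp nine sharp five: F♯ A♯ C𝄪 E G𝄪
C#6/9: C♯ E♯ G♯ A♯ D♯
Common to both → A♯.

A♯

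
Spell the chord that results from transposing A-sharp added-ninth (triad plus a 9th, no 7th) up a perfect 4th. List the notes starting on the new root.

Transposed root: A-sharp → D-sharp (perfect 4th up). So we spell D-sharp added-ninth:
- root: D-sharp
- major 3rd: F-double-sharp
- perfect 5th: A-sharp
- major 9th: E-sharp

D-sharp – F-double-sharp – A-sharp – E-sharp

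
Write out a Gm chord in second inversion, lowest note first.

In root position, Gm is G–Bb–D.
Second inversion puts the fifth (D) in the bass.

D G Bb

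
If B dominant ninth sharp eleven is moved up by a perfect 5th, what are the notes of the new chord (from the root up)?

Transposed root: B → F-sharp (perfect 5th up). So we spell F-sharp dominant ninth sharp eleven:
root → F-sharp
3rd (major 3rd) → A-sharp
5th (perfect 5th) → C-sharp
7th (minor 7th) → E
9th (major 9th) → G-sharp
11th (augmented 11th) → B-sharp

F-sharp, A-sharp, C-sharp, E, G-sharp, B-sharp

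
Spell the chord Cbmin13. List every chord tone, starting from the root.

C♭, E𝄫, G♭, B𝄫, D♭, F♭, A♭

Cbmin13: minor thirteenth on C♭.
- root: C♭
- minor 3rd: E𝄫
- perfect 5th: G♭
- minor 7th: B𝄫
- major 9th: D♭
- perfect 11th: F♭
- major 13th: A♭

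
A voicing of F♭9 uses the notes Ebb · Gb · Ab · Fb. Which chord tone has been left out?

Cb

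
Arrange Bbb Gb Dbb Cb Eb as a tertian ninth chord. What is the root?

Cb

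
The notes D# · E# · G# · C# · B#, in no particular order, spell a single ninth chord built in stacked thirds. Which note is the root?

C#

Stacking in thirds gives C# – E# – G# – B# – D#, so C# is the root — C# major ninth.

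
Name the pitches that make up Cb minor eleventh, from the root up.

C-flat, E-double-flat, G-flat, B-double-flat, D-flat, F-flat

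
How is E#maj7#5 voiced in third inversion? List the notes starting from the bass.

D## – E# – G## – B##

E#maj7#5 = E#–G##–B##–D##; third inversion → seventh (D##) lowest.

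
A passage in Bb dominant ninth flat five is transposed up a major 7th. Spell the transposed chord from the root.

Bb up a major 7th → A. New chord: A dominant ninth flat five.
Root: A
Major 3rd (3rd): C#
Diminished 5th (5th): Eb
Minor 7th (7th): G
Major 9th (9th): B

A C# Eb G B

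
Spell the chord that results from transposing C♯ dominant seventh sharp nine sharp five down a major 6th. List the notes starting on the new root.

E  G#  B#  D  F##

Transposed root: C# → E (major 6th down). So we spell E dominant seventh sharp nine sharp five:
Root: E
Major 3rd (3rd): G#
Augmented 5th (5th): B#
Minor 7th (7th): D
Augmented 9th (9th): F##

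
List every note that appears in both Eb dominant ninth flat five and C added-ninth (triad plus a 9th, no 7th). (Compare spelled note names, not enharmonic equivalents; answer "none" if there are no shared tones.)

G

Eb dominant ninth flat five: E-flat G B-double-flat D-flat F
C added-ninth: C E G D
Common to both → G.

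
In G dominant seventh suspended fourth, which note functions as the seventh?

Root of G dominant seventh suspended fourth = G. The 7th is a minor 7th: G up a minor 7th → F.

F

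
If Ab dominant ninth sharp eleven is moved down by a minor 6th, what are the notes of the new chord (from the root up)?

A minor 6th down from Ab is C, so the new chord is C dominant ninth sharp eleven.
C — root
E — major 3rd
G — perfect 5th
Bb — minor 7th
D — major 9th
F# — augmented 11th

C E G Bb D F#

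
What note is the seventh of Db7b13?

Root of Db7b13 = Db. The 7th is a minor 7th: Db up a minor 7th → Cb.

Cb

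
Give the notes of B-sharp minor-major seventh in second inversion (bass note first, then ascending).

B-sharp minor-major seventh = B#–D#–F##–A##; second inversion → fifth (F##) lowest.

F## – A## – B# – D#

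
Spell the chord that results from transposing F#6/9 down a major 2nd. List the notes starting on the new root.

E, G#, B, C#, F#

A major 2nd down from F# is E, so the new chord is E six-nine.
Root: E
Major 3rd (3rd): G#
Perfect 5th (5th): B
Major 6th (6th): C#
Major 9th (9th): F#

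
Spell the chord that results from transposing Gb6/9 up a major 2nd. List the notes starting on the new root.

Transposed root: Gb → Ab (major 2nd up). So we spell Ab six-nine:
Root: Ab
Major 3rd (3rd): C
Perfect 5th (5th): Eb
Major 6th (6th): F
Major 9th (9th): Bb

Ab, C, Eb, F, Bb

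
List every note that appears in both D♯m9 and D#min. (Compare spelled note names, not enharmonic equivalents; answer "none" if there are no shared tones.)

D#, F#, A#

D♯m9: D# F# A# C# E#
D#min: D# F# A#
Common to both → D#, F#, A#.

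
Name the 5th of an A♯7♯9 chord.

A♯7♯9 is built on A#; its 5th is a perfect 5th above the root.
A fifth above A uses the letter E, and the perfect 5th above A# is E#.

E#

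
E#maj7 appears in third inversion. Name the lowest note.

E#maj7 in root position is E#–G##–B#–D##.
Third inversion places the seventh in the bass, which is D##.

D##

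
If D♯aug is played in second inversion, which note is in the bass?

A𝄪

D♯aug in root position is D♯–F𝄪–A𝄪.
Second inversion places the fifth in the bass, which is A𝄪.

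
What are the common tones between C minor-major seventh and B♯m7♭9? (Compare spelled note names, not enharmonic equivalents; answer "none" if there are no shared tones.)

none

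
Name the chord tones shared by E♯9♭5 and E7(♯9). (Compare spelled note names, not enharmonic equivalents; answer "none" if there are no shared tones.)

B F##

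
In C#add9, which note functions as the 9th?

D#

Root of C#add9 = C#. The 9th is a major 9th: C# up a major 9th → D#.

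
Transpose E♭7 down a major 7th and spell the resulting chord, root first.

Fb, Ab, Cb, Ebb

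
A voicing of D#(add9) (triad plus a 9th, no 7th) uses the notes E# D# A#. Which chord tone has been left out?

F##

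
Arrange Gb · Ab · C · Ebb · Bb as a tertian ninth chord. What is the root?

Arranged so that each adjacent pair is a third by letter name: Ab – C – Ebb – Gb – Bb.
The bottom of that stack, Ab, is the root (this is Ab dominant ninth flat five).

Ab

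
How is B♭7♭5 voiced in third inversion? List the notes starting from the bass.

Ab Bb D Fb

In root position, B♭7♭5 is Bb–D–Fb–Ab.
Third inversion puts the seventh (Ab) in the bass.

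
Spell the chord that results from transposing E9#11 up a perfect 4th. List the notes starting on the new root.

Transposed root: E → A (perfect 4th up). So we spell A dominant ninth sharp eleven:
root → A
3rd (major 3rd) → C#
5th (perfect 5th) → E
7th (minor 7th) → G
9th (major 9th) → B
11th (augmented 11th) → D#

A, C#, E, G, B, D#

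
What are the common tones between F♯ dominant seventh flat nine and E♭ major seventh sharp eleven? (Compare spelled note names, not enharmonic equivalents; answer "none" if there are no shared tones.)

G

F♯ dominant seventh flat nine: F-sharp A-sharp C-sharp E G
E♭ major seventh sharp eleven: E-flat G B-flat D A
Common to both → G.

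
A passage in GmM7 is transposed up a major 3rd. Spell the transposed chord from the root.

A major 3rd up from G is B, so the new chord is B minor-major seventh.
root → B
3rd (minor 3rd) → D
5th (perfect 5th) → F♯
7th (major 7th) → A♯

B, D, F♯, A♯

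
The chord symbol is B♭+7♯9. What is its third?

D

B♭+7♯9 is built on Bb; its 3rd is a major 3rd above the root.
A third above B uses the letter D, and the major 3rd above Bb is D.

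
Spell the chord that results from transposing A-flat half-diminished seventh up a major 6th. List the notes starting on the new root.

A-flat up a major 6th → F. New chord: F half-diminished seventh.
Root: F
Minor 3rd (3rd): A-flat
Diminished 5th (5th): C-flat
Minor 7th (7th): E-flat

F – A-flat – C-flat – E-flat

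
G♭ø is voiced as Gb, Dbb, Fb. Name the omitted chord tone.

G♭ø = Gb, Bbb, Dbb, Fb. The voicing lacks the 3rd (minor 3rd), Bbb.

Bbb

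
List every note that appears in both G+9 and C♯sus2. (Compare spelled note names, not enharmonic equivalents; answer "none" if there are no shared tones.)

D#

G+9: G B D# F A
C♯sus2: C# D# G#
Common to both → D#.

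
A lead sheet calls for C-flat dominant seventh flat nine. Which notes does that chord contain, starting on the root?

Cb – Eb – Gb – Bbb – Dbb

C-flat dominant seventh flat nine: dominant seventh flat nine on Cb.
Root: Cb
Major 3rd (3rd): Eb
Perfect 5th (5th): Gb
Minor 7th (7th): Bbb
Minor 9th (9th): Dbb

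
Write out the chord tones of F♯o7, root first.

F#, A, C, Eb

F♯o7 is a diminished seventh built on F#.
root → F#
3rd (minor 3rd) → A
5th (diminished 5th) → C
7th (diminished 7th) → Eb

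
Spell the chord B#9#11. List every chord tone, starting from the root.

B#9#11 is a dominant ninth sharp eleven built on B#.
B# — root
D## — major 3rd
F## — perfect 5th
A# — minor 7th
C## — major 9th
E## — augmented 11th

B# – D## – F## – A# – C## – E##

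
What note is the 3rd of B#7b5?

D##

B#7b5 is built on B#; its 3rd is a major 3rd above the root.
A third above B uses the letter D, and the major 3rd above B# is D##.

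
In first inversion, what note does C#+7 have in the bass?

C#+7 in root position is C#–E#–G##–B.
First inversion places the third in the bass, which is E#.

E#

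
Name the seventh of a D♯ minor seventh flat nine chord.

Root of D♯ minor seventh flat nine = D#. The 7th is a minor 7th: D# up a minor 7th → C#.

C#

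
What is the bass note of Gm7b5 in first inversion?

Gm7b5 in root position is G–Bb–Db–F.
First inversion places the third in the bass, which is Bb.

Bb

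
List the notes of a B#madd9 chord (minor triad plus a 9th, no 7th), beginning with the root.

B# D# F## C##

B#madd9 is a minor added-ninth built on B#.
Root: B#
Minor 3rd (3rd): D#
Perfect 5th (5th): F##
Major 9th (9th): C##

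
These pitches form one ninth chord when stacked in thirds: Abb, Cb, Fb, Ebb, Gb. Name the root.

Fb

Stacking in thirds gives Fb – Abb – Cb – Ebb – Gb, so Fb is the root — Fb minor ninth.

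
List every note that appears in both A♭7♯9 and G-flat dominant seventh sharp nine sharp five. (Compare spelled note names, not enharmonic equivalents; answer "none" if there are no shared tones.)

A♭7♯9 = A♭, C, E♭, G♭, B.
G-flat dominant seventh sharp nine sharp five = G♭, B♭, D, F♭, A.
Shared: G♭.

G♭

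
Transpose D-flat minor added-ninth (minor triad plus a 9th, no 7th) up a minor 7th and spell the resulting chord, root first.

A minor 7th up from D-flat is C-flat, so the new chord is C-flat minor added-ninth.
C-flat — root
E-double-flat — minor 3rd
G-flat — perfect 5th
D-flat — major 9th

C-flat, E-double-flat, G-flat, D-flat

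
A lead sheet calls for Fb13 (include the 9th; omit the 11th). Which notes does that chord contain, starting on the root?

Fb, Ab, Cb, Ebb, Gb, Db

Fb13: dominant thirteenth on Fb.
root → Fb
3rd (major 3rd) → Ab
5th (perfect 5th) → Cb
7th (minor 7th) → Ebb
9th (major 9th) → Gb
13th (major 13th) → Db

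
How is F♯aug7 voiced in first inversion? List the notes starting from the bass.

A#, C##, E, F#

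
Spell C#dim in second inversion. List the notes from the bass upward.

In root position, C#dim is C#–E–G.
Second inversion puts the fifth (G) in the bass.

G, C#, E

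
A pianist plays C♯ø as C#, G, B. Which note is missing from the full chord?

The full C♯ø chord is C#, E, G, B.
Comparing with the voicing, the minor 3rd (3rd) — E — is absent.

E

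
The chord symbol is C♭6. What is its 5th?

G♭

Root of C♭6 = C♭. The 5th is a perfect 5th: C♭ up a perfect 5th → G♭.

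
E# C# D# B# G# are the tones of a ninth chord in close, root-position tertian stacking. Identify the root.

C#

Arranged so that each adjacent pair is a third by letter name: C# – E# – G# – B# – D#.
The bottom of that stack, C#, is the root (this is C# major ninth).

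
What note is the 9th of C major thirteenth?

D

Root of C major thirteenth = C. The 9th is a major 9th: C up a major 9th → D.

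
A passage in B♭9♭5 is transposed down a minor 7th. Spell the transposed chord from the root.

C E Gb Bb D

A minor 7th down from Bb is C, so the new chord is C dominant ninth flat five.
- root: C
- major 3rd: E
- diminished 5th: Gb
- minor 7th: Bb
- major 9th: D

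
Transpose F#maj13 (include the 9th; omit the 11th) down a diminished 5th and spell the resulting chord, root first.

F# down a diminished 5th → B#. New chord: B# major thirteenth.
- root: B#
- major 3rd: D##
- perfect 5th: F##
- major 7th: A##
- major 9th: C##
- major 13th: G##

B#, D##, F##, A##, C##, G##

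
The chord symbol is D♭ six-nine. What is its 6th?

D♭ six-nine is built on D♭; its 6th is a major 6th above the root.
A sixth above D uses the letter B, and the major 6th above D♭ is B♭.

B♭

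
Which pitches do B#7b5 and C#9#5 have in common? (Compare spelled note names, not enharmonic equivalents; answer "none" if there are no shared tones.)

B#7b5 = B♯, D𝄪, F♯, A♯.
C#9#5 = C♯, E♯, G𝄪, B, D♯.
Shared: none.

none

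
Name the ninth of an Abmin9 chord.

Bb

Root of Abmin9 = Ab. The 9th is a major 9th: Ab up a major 9th → Bb.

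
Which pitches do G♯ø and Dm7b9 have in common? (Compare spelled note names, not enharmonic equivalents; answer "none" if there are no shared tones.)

G♯ø = G#, B, D, F#.
Dm7b9 = D, F, A, C, Eb.
Shared: D.

D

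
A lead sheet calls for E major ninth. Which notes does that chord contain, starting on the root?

E  G♯  B  D♯  F♯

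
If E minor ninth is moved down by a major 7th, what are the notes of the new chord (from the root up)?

F – Ab – C – Eb – G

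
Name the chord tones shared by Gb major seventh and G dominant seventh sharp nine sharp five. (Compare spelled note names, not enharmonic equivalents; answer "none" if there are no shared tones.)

Gb major seventh: G-flat B-flat D-flat F
G dominant seventh sharp nine sharp five: G B D-sharp F A-sharp
Common to both → F.

F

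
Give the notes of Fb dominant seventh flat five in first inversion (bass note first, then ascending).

Fb dominant seventh flat five = F♭–A♭–C𝄫–E𝄫; first inversion → third (A♭) lowest.

A♭  C𝄫  E𝄫  F♭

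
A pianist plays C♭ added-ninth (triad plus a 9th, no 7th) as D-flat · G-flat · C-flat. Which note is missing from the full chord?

The full C♭ added-ninth chord is C-flat, E-flat, G-flat, D-flat.
Comparing with the voicing, the major 3rd (3rd) — E-flat — is absent.

E-flat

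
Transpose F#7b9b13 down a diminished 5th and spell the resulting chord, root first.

B♯, D𝄪, F𝄪, A♯, C♯, G♯

F♯ down a diminished 5th → B♯. New chord: B♯ dominant seventh flat nine flat thirteen.
root → B♯
3rd (major 3rd) → D𝄪
5th (perfect 5th) → F𝄪
7th (minor 7th) → A♯
9th (minor 9th) → C♯
13th (minor 13th) → G♯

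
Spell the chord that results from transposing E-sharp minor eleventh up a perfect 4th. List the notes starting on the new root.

A-sharp  C-sharp  E-sharp  G-sharp  B-sharp  D-sharp

Transposed root: E-sharp → A-sharp (perfect 4th up). So we spell A-sharp minor eleventh:
A-sharp — root
C-sharp — minor 3rd
E-sharp — perfect 5th
G-sharp — minor 7th
B-sharp — major 9th
D-sharp — perfect 11th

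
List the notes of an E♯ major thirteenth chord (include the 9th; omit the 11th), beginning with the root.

E♯ major thirteenth: major thirteenth on E-sharp.
root → E-sharp
3rd (major 3rd) → G-double-sharp
5th (perfect 5th) → B-sharp
7th (major 7th) → D-double-sharp
9th (major 9th) → F-double-sharp
13th (major 13th) → C-double-sharp

E-sharp, G-double-sharp, B-sharp, D-double-sharp, F-double-sharp, C-double-sharp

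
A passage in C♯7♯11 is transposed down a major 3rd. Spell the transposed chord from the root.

C# down a major 3rd → A. New chord: A dominant seventh sharp eleven.
A — root
C# — major 3rd
E — perfect 5th
G — minor 7th
D# — augmented 11th

A  C#  E  G  D#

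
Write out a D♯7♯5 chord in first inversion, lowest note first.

F##, A##, C#, D#

In root position, D♯7♯5 is D#–F##–A##–C#.
First inversion puts the third (F##) in the bass.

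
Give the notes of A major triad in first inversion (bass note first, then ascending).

C-sharp E A

A major triad = A–C-sharp–E; first inversion → third (C-sharp) lowest.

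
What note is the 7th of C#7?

C#7 is built on C♯; its 7th is a minor 7th above the root.
A seventh above C uses the letter B, and the minor 7th above C♯ is B.

B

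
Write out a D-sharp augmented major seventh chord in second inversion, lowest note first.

A-double-sharp – C-double-sharp – D-sharp – F-double-sharp

In root position, D-sharp augmented major seventh is D-sharp–F-double-sharp–A-double-sharp–C-double-sharp.
Second inversion puts the fifth (A-double-sharp) in the bass.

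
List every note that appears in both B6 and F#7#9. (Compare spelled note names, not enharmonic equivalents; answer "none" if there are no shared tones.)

B6 = B, D#, F#, G#.
F#7#9 = F#, A#, C#, E, G##.
Shared: F#.

F#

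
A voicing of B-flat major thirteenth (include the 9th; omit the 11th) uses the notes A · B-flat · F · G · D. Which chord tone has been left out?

C

The full B-flat major thirteenth chord is B-flat, D, F, A, C, G.
Comparing with the voicing, the major 9th (9th) — C — is absent.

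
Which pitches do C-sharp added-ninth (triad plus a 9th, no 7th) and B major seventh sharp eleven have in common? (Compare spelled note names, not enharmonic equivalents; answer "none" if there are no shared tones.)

C-sharp added-ninth = C#, E#, G#, D#.
B major seventh sharp eleven = B, D#, F#, A#, E#.
Shared: E#, D#.

E#  D#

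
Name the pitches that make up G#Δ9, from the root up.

G#  B#  D#  F##  A#

G#Δ9: major ninth on G#.
root → G#
3rd (major 3rd) → B#
5th (perfect 5th) → D#
7th (major 7th) → F##
9th (major 9th) → A#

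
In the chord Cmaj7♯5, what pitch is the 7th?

Cmaj7♯5 is built on C; its 7th is a major 7th above the root.
A seventh above C uses the letter B, and the major 7th above C is B.

B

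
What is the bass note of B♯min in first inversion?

D#

B♯min = B#–D#–F##. First inversion → third in the bass = D#.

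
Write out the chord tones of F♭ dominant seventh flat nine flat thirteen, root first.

F-flat – A-flat – C-flat – E-double-flat – G-double-flat – D-double-flat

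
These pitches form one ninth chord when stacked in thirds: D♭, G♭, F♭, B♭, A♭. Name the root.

G♭

Stacking in thirds gives G♭ – B♭ – D♭ – F♭ – A♭, so G♭ is the root — G♭ dominant ninth.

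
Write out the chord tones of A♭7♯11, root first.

A♭, C, E♭, G♭, D

Root A♭, quality dominant seventh sharp eleven:
A♭ — root
C — major 3rd
E♭ — perfect 5th
G♭ — minor 7th
D — augmented 11th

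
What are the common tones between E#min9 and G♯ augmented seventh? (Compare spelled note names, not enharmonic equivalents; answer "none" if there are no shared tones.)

G♯ B♯

E#min9 = E♯, G♯, B♯, D♯, F𝄪.
G♯ augmented seventh = G♯, B♯, D𝄪, F♯.
Shared: G♯, B♯.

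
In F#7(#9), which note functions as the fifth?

C#

Root of F#7(#9) = F#. The 5th is a perfect 5th: F# up a perfect 5th → C#.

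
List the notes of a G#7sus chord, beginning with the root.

G♯ C♯ D♯ F♯

Root G♯, quality dominant seventh suspended fourth:
Root: G♯
Perfect 4th (4th): C♯
Perfect 5th (5th): D♯
Minor 7th (7th): F♯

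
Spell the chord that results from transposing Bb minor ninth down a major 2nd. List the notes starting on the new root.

A-flat C-flat E-flat G-flat B-flat

A major 2nd down from B-flat is A-flat, so the new chord is A-flat minor ninth.
Root: A-flat
Minor 3rd (3rd): C-flat
Perfect 5th (5th): E-flat
Minor 7th (7th): G-flat
Major 9th (9th): B-flat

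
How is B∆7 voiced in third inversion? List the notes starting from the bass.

A♯, B, D♯, F♯

B∆7 = B–D♯–F♯–A♯; third inversion → seventh (A♯) lowest.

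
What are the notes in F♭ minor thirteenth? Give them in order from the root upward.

F-flat  A-double-flat  C-flat  E-double-flat  G-flat  B-double-flat  D-flat

Root F-flat, quality minor thirteenth:
root → F-flat
3rd (minor 3rd) → A-double-flat
5th (perfect 5th) → C-flat
7th (minor 7th) → E-double-flat
9th (major 9th) → G-flat
11th (perfect 11th) → B-double-flat
13th (major 13th) → D-flat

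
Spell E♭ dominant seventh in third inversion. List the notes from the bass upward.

E♭ dominant seventh = Eb–G–Bb–Db; third inversion → seventh (Db) lowest.

Db Eb G Bb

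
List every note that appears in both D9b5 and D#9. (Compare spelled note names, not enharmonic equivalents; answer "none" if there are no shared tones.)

none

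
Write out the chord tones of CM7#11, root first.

C – E – G – B – F♯

CM7#11: major seventh sharp eleven on C.
- root: C
- major 3rd: E
- perfect 5th: G
- major 7th: B
- augmented 11th: F♯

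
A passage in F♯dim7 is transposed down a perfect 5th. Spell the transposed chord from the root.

F# down a perfect 5th → B. New chord: B diminished seventh.
root → B
3rd (minor 3rd) → D
5th (diminished 5th) → F
7th (diminished 7th) → Ab

B – D – F – Ab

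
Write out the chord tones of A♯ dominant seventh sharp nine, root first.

A♯ dominant seventh sharp nine: dominant seventh sharp nine on A#.
A# — root
C## — major 3rd
E# — perfect 5th
G# — minor 7th
B## — augmented 9th

A# – C## – E# – G# – B##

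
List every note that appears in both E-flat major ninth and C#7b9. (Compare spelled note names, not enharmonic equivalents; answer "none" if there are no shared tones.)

D

E-flat major ninth: Eb G Bb D F
C#7b9: C# E# G# B D
Common to both → D.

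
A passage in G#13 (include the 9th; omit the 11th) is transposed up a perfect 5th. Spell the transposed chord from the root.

A perfect 5th up from G♯ is D♯, so the new chord is D♯ dominant thirteenth.
D♯ — root
F𝄪 — major 3rd
A♯ — perfect 5th
C♯ — minor 7th
E♯ — major 9th
B♯ — major 13th

D♯, F𝄪, A♯, C♯, E♯, B♯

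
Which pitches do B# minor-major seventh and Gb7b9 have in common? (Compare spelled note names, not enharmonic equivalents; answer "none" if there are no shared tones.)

none

B# minor-major seventh: B# D# F## A##
Gb7b9: Gb Bb Db Fb Abb
Common to both → none.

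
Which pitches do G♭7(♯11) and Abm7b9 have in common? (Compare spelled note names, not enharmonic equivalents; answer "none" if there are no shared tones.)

G♭7(♯11): Gb Bb Db Fb C
Abm7b9: Ab Cb Eb Gb Bbb
Common to both → Gb.

Gb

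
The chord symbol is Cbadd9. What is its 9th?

Db

Root of Cbadd9 = Cb. The 9th is a major 9th: Cb up a major 9th → Db.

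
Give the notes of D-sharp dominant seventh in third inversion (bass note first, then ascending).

C-sharp – D-sharp – F-double-sharp – A-sharp

D-sharp dominant seventh = D-sharp–F-double-sharp–A-sharp–C-sharp; third inversion → seventh (C-sharp) lowest.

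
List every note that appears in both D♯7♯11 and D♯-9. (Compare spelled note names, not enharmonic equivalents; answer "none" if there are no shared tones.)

D# – A# – C#

D♯7♯11 = D#, F##, A#, C#, G##.
D♯-9 = D#, F#, A#, C#, E#.
Shared: D#, A#, C#.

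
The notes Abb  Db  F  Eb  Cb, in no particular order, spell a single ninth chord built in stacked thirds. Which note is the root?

Db

Stacking in thirds gives Db – F – Abb – Cb – Eb, so Db is the root — Db dominant ninth flat five.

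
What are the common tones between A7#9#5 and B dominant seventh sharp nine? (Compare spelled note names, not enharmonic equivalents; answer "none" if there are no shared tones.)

A7#9#5 = A, C♯, E♯, G, B♯.
B dominant seventh sharp nine = B, D♯, F♯, A, C𝄪.
Shared: A.

A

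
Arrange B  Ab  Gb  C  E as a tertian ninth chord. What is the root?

Arranged so that each adjacent pair is a third by letter name: Ab – C – E – Gb – B.
The bottom of that stack, Ab, is the root (this is Ab dominant seventh sharp nine sharp five).

Ab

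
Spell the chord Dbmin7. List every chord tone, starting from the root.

Db Fb Ab Cb

Root Db, quality minor seventh:
Db — root
Fb — minor 3rd
Ab — perfect 5th
Cb — minor 7th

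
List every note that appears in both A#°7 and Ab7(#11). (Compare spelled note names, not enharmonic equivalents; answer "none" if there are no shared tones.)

none

A#°7: A# C# E G
Ab7(#11): Ab C Eb Gb D
Common to both → none.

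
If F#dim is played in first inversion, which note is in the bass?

F#dim = F#–A–C. First inversion → third in the bass = A.

A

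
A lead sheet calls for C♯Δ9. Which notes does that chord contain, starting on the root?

C♯Δ9: major ninth on C#.
Root: C#
Major 3rd (3rd): E#
Perfect 5th (5th): G#
Major 7th (7th): B#
Major 9th (9th): D#

C#, E#, G#, B#, D#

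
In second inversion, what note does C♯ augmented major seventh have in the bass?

C♯ augmented major seventh = C-sharp–E-sharp–G-double-sharp–B-sharp. Second inversion → fifth in the bass = G-double-sharp.

G-double-sharp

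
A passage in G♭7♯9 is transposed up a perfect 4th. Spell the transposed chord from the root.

Cb  Eb  Gb  Bbb  D

Transposed root: Gb → Cb (perfect 4th up). So we spell Cb dominant seventh sharp nine:
Root: Cb
Major 3rd (3rd): Eb
Perfect 5th (5th): Gb
Minor 7th (7th): Bbb
Augmented 9th (9th): D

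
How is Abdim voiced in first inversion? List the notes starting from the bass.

In root position, Abdim is Ab–Cb–Ebb.
First inversion puts the third (Cb) in the bass.

Cb, Ebb, Ab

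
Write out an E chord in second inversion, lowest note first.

B, E, G#

E = E–G#–B; second inversion → fifth (B) lowest.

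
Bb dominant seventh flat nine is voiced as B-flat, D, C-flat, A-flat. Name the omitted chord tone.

The full Bb dominant seventh flat nine chord is B-flat, D, F, A-flat, C-flat.
Comparing with the voicing, the perfect 5th (5th) — F — is absent.

F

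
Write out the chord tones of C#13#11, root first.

C# E# G# B D# F## A#

C#13#11: dominant thirteenth sharp eleven on C#.
Root: C#
Major 3rd (3rd): E#
Perfect 5th (5th): G#
Minor 7th (7th): B
Major 9th (9th): D#
Augmented 11th (11th): F##
Major 13th (13th): A#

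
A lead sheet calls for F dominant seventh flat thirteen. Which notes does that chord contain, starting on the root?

F, A, C, Eb, Db

F dominant seventh flat thirteen: dominant seventh flat thirteen on F.
Root: F
Major 3rd (3rd): A
Perfect 5th (5th): C
Minor 7th (7th): Eb
Minor 13th (13th): Db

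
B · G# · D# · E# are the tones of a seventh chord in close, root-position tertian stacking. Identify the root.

E#

Stacking in thirds gives E# – G# – B – D#, so E# is the root — E# half-diminished seventh.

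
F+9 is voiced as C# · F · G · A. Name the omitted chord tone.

F+9 = F, A, C#, Eb, G. The voicing lacks the 7th (minor 7th), Eb.

Eb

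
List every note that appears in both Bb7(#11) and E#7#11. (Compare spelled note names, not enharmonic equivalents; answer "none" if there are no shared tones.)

Bb7(#11) = Bb, D, F, Ab, E.
E#7#11 = E#, G##, B#, D#, A##.
Shared: none.

none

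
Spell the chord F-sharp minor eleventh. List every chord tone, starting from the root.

F-sharp, A, C-sharp, E, G-sharp, B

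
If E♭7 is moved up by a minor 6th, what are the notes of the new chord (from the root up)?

Cb, Eb, Gb, Bbb

Transposed root: Eb → Cb (minor 6th up). So we spell Cb dominant seventh:
- root: Cb
- major 3rd: Eb
- perfect 5th: Gb
- minor 7th: Bbb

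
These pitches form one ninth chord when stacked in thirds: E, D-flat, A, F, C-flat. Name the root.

Stacking in thirds gives D-flat – F – A – C-flat – E, so D-flat is the root — D-flat dominant seventh sharp nine sharp five.

D-flat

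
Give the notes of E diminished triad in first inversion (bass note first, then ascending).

In root position, E diminished triad is E–G–Bb.
First inversion puts the third (G) in the bass.

G Bb E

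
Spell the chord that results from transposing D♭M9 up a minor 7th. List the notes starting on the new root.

Cb Eb Gb Bb Db

Db up a minor 7th → Cb. New chord: Cb major ninth.
root → Cb
3rd (major 3rd) → Eb
5th (perfect 5th) → Gb
7th (major 7th) → Bb
9th (major 9th) → Db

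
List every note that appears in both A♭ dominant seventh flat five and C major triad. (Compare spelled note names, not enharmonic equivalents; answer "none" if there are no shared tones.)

C

A♭ dominant seventh flat five: A-flat C E-double-flat G-flat
C major triad: C E G
Common to both → C.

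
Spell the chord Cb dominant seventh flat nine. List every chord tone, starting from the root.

C-flat, E-flat, G-flat, B-double-flat, D-double-flat

Cb dominant seventh flat nine is a dominant seventh flat nine built on C-flat.
root → C-flat
3rd (major 3rd) → E-flat
5th (perfect 5th) → G-flat
7th (minor 7th) → B-double-flat
9th (minor 9th) → D-double-flat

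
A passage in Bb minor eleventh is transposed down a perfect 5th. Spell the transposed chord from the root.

E-flat  G-flat  B-flat  D-flat  F  A-flat

B-flat down a perfect 5th → E-flat. New chord: E-flat minor eleventh.
- root: E-flat
- minor 3rd: G-flat
- perfect 5th: B-flat
- minor 7th: D-flat
- major 9th: F
- perfect 11th: A-flat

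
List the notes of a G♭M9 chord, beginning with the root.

Root Gb, quality major ninth:
Root: Gb
Major 3rd (3rd): Bb
Perfect 5th (5th): Db
Major 7th (7th): F
Major 9th (9th): Ab

Gb, Bb, Db, F, Ab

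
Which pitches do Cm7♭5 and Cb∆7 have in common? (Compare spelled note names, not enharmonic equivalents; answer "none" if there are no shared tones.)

Eb, Gb, Bb

Cm7♭5: C Eb Gb Bb
Cb∆7: Cb Eb Gb Bb
Common to both → Eb, Gb, Bb.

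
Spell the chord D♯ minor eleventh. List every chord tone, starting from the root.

D♯ minor eleventh is a minor eleventh built on D#.
- root: D#
- minor 3rd: F#
- perfect 5th: A#
- minor 7th: C#
- major 9th: E#
- perfect 11th: G#

D#, F#, A#, C#, E#, G#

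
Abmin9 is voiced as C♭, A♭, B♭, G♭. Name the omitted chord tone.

Abmin9 = A♭, C♭, E♭, G♭, B♭. The voicing lacks the 5th (perfect 5th), E♭.

E♭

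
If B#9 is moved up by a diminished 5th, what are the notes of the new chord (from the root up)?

F#  A#  C#  E  G#

B# up a diminished 5th → F#. New chord: F# dominant ninth.
root → F#
3rd (major 3rd) → A#
5th (perfect 5th) → C#
7th (minor 7th) → E
9th (major 9th) → G#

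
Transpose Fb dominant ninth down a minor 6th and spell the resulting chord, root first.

A minor 6th down from Fb is Ab, so the new chord is Ab dominant ninth.
Ab — root
C — major 3rd
Eb — perfect 5th
Gb — minor 7th
Bb — major 9th

Ab, C, Eb, Gb, Bb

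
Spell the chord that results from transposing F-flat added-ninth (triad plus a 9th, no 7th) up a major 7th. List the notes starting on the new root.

Eb, G, Bb, F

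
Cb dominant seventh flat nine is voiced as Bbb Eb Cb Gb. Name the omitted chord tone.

The full Cb dominant seventh flat nine chord is Cb, Eb, Gb, Bbb, Dbb.
Comparing with the voicing, the minor 9th (9th) — Dbb — is absent.

Dbb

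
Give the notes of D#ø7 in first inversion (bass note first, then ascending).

In root position, D#ø7 is D♯–F♯–A–C♯.
First inversion puts the third (F♯) in the bass.

F♯ – A – C♯ – D♯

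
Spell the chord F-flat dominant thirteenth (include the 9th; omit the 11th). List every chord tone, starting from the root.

F-flat dominant thirteenth is a dominant thirteenth built on Fb.
Root: Fb
Major 3rd (3rd): Ab
Perfect 5th (5th): Cb
Minor 7th (7th): Ebb
Major 9th (9th): Gb
Major 13th (13th): Db

Fb, Ab, Cb, Ebb, Gb, Db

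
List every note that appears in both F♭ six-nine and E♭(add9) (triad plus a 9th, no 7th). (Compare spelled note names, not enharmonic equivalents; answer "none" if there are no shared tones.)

none

F♭ six-nine = Fb, Ab, Cb, Db, Gb.
E♭(add9) = Eb, G, Bb, F.
Shared: none.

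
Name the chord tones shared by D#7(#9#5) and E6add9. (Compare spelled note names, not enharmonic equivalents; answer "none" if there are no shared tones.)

D#7(#9#5) = D#, F##, A##, C#, E##.
E6add9 = E, G#, B, C#, F#.
Shared: C#.

C#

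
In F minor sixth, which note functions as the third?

Root of F minor sixth = F. The 3rd is a minor 3rd: F up a minor 3rd → A-flat.

A-flat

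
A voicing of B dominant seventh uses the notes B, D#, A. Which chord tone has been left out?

F#

The full B dominant seventh chord is B, D#, F#, A.
Comparing with the voicing, the perfect 5th (5th) — F# — is absent.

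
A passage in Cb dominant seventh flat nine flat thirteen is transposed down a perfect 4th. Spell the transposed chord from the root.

Gb Bb Db Fb Abb Ebb

Cb down a perfect 4th → Gb. New chord: Gb dominant seventh flat nine flat thirteen.
- root: Gb
- major 3rd: Bb
- perfect 5th: Db
- minor 7th: Fb
- minor 9th: Abb
- minor 13th: Ebb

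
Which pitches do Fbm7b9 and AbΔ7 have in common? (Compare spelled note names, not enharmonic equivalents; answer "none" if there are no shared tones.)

none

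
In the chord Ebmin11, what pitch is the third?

Ebmin11 is built on Eb; its 3rd is a minor 3rd above the root.
A third above E uses the letter G, and the minor 3rd above Eb is Gb.

Gb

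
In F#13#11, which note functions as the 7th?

F#13#11 is built on F#; its 7th is a minor 7th above the root.
A seventh above F uses the letter E, and the minor 7th above F# is E.

E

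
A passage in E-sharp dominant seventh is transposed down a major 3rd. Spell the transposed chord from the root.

E# down a major 3rd → C#. New chord: C# dominant seventh.
Root: C#
Major 3rd (3rd): E#
Perfect 5th (5th): G#
Minor 7th (7th): B

C#, E#, G#, B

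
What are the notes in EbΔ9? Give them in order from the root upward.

Root Eb, quality major ninth:
- root: Eb
- major 3rd: G
- perfect 5th: Bb
- major 7th: D
- major 9th: F

Eb – G – Bb – D – F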